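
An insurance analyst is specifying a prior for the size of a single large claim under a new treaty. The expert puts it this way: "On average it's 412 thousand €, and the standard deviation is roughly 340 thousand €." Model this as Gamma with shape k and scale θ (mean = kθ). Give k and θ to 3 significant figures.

For Gamma(k, scale θ): mean = kθ, variance = kθ², so CV = 1/√k.
CV = SD/mean = 340/412 = 0.8252, hence k = 1/CV² = 1.47.
Then θ = mean/k = 412/1.47 = 281.

k ≈ 1.47, θ ≈ 281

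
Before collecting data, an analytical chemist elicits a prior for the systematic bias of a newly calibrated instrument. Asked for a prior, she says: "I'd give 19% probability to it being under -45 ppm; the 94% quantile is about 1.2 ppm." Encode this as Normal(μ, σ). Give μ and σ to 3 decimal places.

For Normal(μ,σ), the p-quantile is μ + z_p·σ. Here z_{0.19} = -0.8779, z_{0.94} = 1.555.
So -45 = μ − 0.8779σ and 1.2 = μ + 1.555σ.
Subtracting: σ = (1.2 − -45)/(1.555 − (-0.8779)) = 18.991.
Then μ = -45 − (-0.8779)·18.991 = -28.327.

μ = -28.327, σ = 18.991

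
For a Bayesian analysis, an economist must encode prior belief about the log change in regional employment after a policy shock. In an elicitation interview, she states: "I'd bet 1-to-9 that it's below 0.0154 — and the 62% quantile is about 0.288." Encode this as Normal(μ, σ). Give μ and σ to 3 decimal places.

For Normal(μ,σ), the p-quantile is μ + z_p·σ. Here z_{0.1} = -1.282, z_{0.62} = 0.3055.
So 0.0154 = μ − 1.282σ and 0.288 = μ + 0.3055σ.
Subtracting: σ = (0.288 − 0.0154)/(0.3055 − (-1.282)) = 0.172.
Then μ = 0.0154 − (-1.282)·0.172 = 0.236.

μ = 0.236, σ = 0.172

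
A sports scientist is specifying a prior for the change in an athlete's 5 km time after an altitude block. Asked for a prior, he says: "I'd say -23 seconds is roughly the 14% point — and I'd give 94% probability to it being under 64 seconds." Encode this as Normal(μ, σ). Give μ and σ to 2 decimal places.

The p-quantile of Normal(μ,σ) is μ + z_p·σ, with z_{0.14} = -1.08 and z_{0.94} = 1.555.
Eliminate σ: μ = (z₂·x₁ − z₁·x₂)/(z₂ − z₁) = (1.555·-23 − (-1.08)·64)/2.635 = 12.67.
Then σ = (x₂ − x₁)/(z₂ − z₁) = (64 − -23)/2.635 = 33.02.

μ = 12.67, σ = 33.02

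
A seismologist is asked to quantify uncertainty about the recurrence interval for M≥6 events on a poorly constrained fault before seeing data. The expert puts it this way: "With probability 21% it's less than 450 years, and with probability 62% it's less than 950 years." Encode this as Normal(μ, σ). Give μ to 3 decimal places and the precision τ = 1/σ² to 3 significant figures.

The p-quantile of Normal(μ,σ) is μ + z_p·σ, with z_{0.21} = -0.8064 and z_{0.62} = 0.3055.
Eliminate σ: μ = (z₂·x₁ − z₁·x₂)/(z₂ − z₁) = (0.3055·450 − (-0.8064)·950)/1.112 = 812.631.
Then σ = (x₂ − x₁)/(z₂ − z₁) = (950 − 450)/1.112 = 449.680.
Precision τ = 1/σ² = 1/449.7² = 4.95e-06.

μ = 812.631, τ = 4.95e-06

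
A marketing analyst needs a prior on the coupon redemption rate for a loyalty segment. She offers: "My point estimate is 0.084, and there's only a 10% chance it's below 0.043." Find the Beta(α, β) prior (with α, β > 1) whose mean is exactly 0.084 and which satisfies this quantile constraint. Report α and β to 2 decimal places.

α ≈ 5.24, β ≈ 57.18

With mean 0.084 fixed, write α = 0.084s, β = 0.916s where s = α+β.
Need P(θ < 0.043) = 0.1 under Beta(0.084s, 0.916s). Normal approximation: (q−m)/√(m(1−m)/s) ≈ z_{0.1} = -1.28, so s ≈ 0.084·0.916·(-1.28)²/(0.043−0.084)² = 75.2.
At s = 75.2: P(θ<0.043) ≈ 0.076. Adjusting to match 0.1 gives s ≈ 62.42.
So α = 0.084·62.42 ≈ 5.24, β = 0.916·62.42 ≈ 57.18.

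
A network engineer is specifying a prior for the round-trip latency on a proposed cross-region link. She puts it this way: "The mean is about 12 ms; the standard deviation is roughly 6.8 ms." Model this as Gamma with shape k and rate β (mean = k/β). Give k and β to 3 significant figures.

k ≈ 3.11, β ≈ 0.26

For Gamma(k, rate β): mean = k/β, variance = k/β², so CV = 1/√k.
CV = SD/mean = 6.8/12 = 0.5667, hence k = 1/CV² = 3.11.
Then β = k/mean = 3.11/12 = 0.26.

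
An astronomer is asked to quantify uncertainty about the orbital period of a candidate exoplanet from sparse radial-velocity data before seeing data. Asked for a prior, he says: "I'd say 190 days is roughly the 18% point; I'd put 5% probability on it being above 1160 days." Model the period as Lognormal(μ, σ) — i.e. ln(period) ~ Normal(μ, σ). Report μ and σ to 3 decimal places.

μ ≈ 5.894, σ ≈ 0.707

If T ~ Lognormal(μ,σ) then ln T ~ Normal(μ,σ), so the p-quantile of ln T is μ + z_p·σ.
ln(190) = 5.247 and ln(1160) = 7.056; z_{0.18} = -0.9154, z_{0.95} = 1.645.
σ = (7.056 − 5.247)/(1.645 − (-0.9154)) = 0.707.
μ = 5.247 − (-0.9154)·0.707 = 5.894.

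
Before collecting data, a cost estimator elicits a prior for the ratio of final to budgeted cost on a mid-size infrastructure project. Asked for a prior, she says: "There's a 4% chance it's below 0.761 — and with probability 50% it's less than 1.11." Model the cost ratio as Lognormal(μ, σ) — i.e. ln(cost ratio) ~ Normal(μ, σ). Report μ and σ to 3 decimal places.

μ ≈ 0.104, σ ≈ 0.216

If T ~ Lognormal(μ,σ) then ln T ~ Normal(μ,σ), so the p-quantile of ln T is μ + z_p·σ.
ln(0.761) = -0.2731 and ln(1.11) = 0.1044; z_{0.04} = -1.751, z_{0.5} = 0.
σ = (0.1044 − -0.2731)/(0 − (-1.751)) = 0.216.
μ = -0.2731 − (-1.751)·0.216 = 0.104.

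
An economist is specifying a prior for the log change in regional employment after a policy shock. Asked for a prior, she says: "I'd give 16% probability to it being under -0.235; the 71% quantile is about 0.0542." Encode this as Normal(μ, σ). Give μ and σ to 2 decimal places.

μ = -0.05, σ = 0.19

For Normal(μ,σ), the p-quantile is μ + z_p·σ. Here z_{0.16} = -0.9945, z_{0.71} = 0.5534.
So -0.235 = μ − 0.9945σ and 0.0542 = μ + 0.5534σ.
Subtracting: σ = (0.0542 − -0.235)/(0.5534 − (-0.9945)) = 0.19.
Then μ = -0.235 − (-0.9945)·0.19 = -0.05.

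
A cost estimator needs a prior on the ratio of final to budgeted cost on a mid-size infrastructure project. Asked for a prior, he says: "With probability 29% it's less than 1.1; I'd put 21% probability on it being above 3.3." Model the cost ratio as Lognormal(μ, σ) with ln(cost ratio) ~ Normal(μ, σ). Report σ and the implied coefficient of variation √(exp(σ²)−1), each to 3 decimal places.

If T ~ Lognormal(μ,σ) then ln T ~ Normal(μ,σ), so the p-quantile of ln T is μ + z_p·σ.
ln(1.1) = 0.09531 and ln(3.3) = 1.194; z_{0.29} = -0.5534, z_{0.79} = 0.8064.
σ = (1.194 − 0.09531)/(0.8064 − (-0.5534)) = 0.808.
μ = 0.09531 − (-0.5534)·0.808 = 0.542.
CV = √(exp(σ²)−1) = √(exp(0.6527)−1) = 0.960.

σ ≈ 0.808, CV ≈ 0.960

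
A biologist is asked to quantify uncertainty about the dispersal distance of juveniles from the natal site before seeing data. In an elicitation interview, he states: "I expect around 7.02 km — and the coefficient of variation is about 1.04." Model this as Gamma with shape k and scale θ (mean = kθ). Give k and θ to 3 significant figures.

For Gamma(k, scale θ): mean = kθ, variance = kθ², so CV = 1/√k.
CV = 1.04, hence k = 1/CV² = 0.925.
Then θ = mean/k = 7.02/0.925 = 7.59.

k ≈ 0.925, θ ≈ 7.59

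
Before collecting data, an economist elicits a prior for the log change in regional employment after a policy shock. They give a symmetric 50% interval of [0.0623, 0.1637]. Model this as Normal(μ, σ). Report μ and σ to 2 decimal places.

μ = 0.11, σ = 0.08

A symmetric 50% interval runs μ ± z·σ with z = 0.6745.
Half-width = 0.0507, so σ = 0.0507/0.6745 = 0.08.
μ is the interval midpoint, 0.11.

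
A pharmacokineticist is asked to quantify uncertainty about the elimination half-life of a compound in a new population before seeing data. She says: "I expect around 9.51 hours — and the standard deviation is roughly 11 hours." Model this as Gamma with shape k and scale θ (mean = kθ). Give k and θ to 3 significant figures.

For Gamma(k, scale θ): mean = kθ, variance = kθ², so CV = 1/√k.
CV = SD/mean = 11/9.51 = 1.157, hence k = 1/CV² = 0.747.
Then θ = mean/k = 9.51/0.747 = 12.7.

k ≈ 0.747, θ ≈ 12.7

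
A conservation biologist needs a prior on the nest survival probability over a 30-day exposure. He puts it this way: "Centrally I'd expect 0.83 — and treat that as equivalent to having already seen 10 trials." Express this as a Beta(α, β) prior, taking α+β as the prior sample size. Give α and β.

α = 8.3, β = 1.7

Under the effective-sample-size interpretation, Beta(α, β) has prior mean α/(α+β) and prior sample size α+β.
So α+β = 10 and α/(α+β) = 0.83, giving α = 0.83·10 = 8.3 and β = 10 − 8.3 = 1.7.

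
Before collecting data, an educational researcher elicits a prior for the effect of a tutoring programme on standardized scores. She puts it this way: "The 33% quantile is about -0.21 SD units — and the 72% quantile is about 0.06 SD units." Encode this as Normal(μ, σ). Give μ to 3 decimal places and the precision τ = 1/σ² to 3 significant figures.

The p-quantile of Normal(μ,σ) is μ + z_p·σ, with z_{0.33} = -0.4399 and z_{0.72} = 0.5828.
Eliminate σ: μ = (z₂·x₁ − z₁·x₂)/(z₂ − z₁) = (0.5828·-0.21 − (-0.4399)·0.06)/1.023 = -0.094.
Then σ = (x₂ − x₁)/(z₂ − z₁) = (0.06 − -0.21)/1.023 = 0.264.
Precision τ = 1/σ² = 1/0.264² = 14.3.

μ = -0.094, τ = 14.3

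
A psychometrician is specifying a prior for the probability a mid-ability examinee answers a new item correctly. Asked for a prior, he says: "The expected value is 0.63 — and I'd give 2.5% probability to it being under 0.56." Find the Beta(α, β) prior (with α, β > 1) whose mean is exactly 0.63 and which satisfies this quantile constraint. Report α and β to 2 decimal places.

α ≈ 118.62, β ≈ 69.67

With mean 0.63 fixed, write α = 0.63s, β = 0.37s where s = α+β.
Need P(θ < 0.56) = 0.025 under Beta(0.63s, 0.37s). Normal approximation: (q−m)/√(m(1−m)/s) ≈ z_{0.025} = -1.96, so s ≈ 0.63·0.37·(-1.96)²/(0.56−0.63)² = 182.7.
At s = 182.7: P(θ<0.56) ≈ 0.027. Adjusting to match 0.025 gives s ≈ 188.29.
So α = 0.63·188.29 ≈ 118.62, β = 0.37·188.29 ≈ 69.67.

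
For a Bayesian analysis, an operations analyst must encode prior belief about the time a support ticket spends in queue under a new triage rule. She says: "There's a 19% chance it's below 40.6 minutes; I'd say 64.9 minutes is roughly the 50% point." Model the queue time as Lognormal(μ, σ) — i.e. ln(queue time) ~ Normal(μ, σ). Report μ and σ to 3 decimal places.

If T ~ Lognormal(μ,σ) then ln T ~ Normal(μ,σ), so the p-quantile of ln T is μ + z_p·σ.
ln(40.6) = 3.704 and ln(64.9) = 4.173; z_{0.19} = -0.8779, z_{0.5} = 0.
σ = (4.173 − 3.704)/(0 − (-0.8779)) = 0.534.
μ = 3.704 − (-0.8779)·0.534 = 4.173.

μ ≈ 4.173, σ ≈ 0.534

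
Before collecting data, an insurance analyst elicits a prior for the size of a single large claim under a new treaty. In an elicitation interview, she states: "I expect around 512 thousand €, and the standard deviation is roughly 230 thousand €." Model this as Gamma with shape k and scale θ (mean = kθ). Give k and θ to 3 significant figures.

k ≈ 4.96, θ ≈ 103

For Gamma(k, scale θ): mean = kθ, variance = kθ², so CV = 1/√k.
CV = SD/mean = 230/512 = 0.4492, hence k = 1/CV² = 4.96.
Then θ = mean/k = 512/4.96 = 103.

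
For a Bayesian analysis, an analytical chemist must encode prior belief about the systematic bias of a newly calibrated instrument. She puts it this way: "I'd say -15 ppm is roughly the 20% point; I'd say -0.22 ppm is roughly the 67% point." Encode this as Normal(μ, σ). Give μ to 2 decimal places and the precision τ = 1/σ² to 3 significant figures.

For Normal(μ,σ), the p-quantile is μ + z_p·σ. Here z_{0.2} = -0.8416, z_{0.67} = 0.4399.
So -15 = μ − 0.8416σ and -0.22 = μ + 0.4399σ.
Subtracting: σ = (-0.22 − -15)/(0.4399 − (-0.8416)) = 11.53.
Then μ = -15 − (-0.8416)·11.53 = -5.29.
Precision τ = 1/σ² = 1/11.53² = 0.00752.

μ = -5.29, τ = 0.00752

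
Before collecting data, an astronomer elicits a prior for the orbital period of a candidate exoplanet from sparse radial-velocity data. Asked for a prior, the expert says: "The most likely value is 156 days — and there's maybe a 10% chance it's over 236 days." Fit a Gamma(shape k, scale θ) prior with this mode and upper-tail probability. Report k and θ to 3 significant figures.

Gamma(k,θ) with k>1 has mode (k−1)θ, so θ = 156/(k−1).
Need P(X < 236) = 0.9 with θ tied to k this way. Start at k = 2, θ = 156: P(X<236) ≈ 0.446.
Too low — raise k to concentrate. Iterating converges to k ≈ 11.9.
Then θ = 156/(11.9−1) ≈ 14.4.

k ≈ 11.9, θ ≈ 14.4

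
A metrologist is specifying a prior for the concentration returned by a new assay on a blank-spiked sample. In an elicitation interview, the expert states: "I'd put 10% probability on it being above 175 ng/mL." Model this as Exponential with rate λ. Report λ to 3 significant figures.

λ ≈ 0.0132

P(T > 175.0) = e^(−λ·175.0) = 0.1, so λ = −ln(0.1)/175.0 = 0.0132.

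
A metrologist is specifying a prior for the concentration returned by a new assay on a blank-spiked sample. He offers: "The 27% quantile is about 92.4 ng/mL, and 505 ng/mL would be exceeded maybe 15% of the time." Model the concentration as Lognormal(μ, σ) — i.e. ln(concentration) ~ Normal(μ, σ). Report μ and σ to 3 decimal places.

μ ≈ 5.157, σ ≈ 1.030

If T ~ Lognormal(μ,σ) then ln T ~ Normal(μ,σ), so the p-quantile of ln T is μ + z_p·σ.
ln(92.4) = 4.526 and ln(505) = 6.225; z_{0.27} = -0.6128, z_{0.85} = 1.036.
σ = (6.225 − 4.526)/(1.036 − (-0.6128)) = 1.030.
μ = 4.526 − (-0.6128)·1.030 = 5.157.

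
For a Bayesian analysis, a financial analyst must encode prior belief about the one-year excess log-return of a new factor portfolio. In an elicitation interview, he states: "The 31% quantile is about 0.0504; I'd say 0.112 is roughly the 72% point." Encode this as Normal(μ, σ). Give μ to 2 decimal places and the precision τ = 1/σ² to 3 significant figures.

For Normal(μ,σ), the p-quantile is μ + z_p·σ. Here z_{0.31} = -0.4959, z_{0.72} = 0.5828.
So 0.0504 = μ − 0.4959σ and 0.112 = μ + 0.5828σ.
Subtracting: σ = (0.112 − 0.0504)/(0.5828 − (-0.4959)) = 0.06.
Then μ = 0.0504 − (-0.4959)·0.06 = 0.08.
Precision τ = 1/σ² = 1/0.05711² = 307.

μ = 0.08, τ = 307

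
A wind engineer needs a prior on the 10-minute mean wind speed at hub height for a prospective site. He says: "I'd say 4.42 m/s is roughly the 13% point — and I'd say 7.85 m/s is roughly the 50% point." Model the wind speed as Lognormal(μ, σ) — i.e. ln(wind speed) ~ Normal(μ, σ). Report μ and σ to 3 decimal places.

μ ≈ 2.061, σ ≈ 0.510

If T ~ Lognormal(μ,σ) then ln T ~ Normal(μ,σ), so the p-quantile of ln T is μ + z_p·σ.
ln(4.42) = 1.486 and ln(7.85) = 2.061; z_{0.13} = -1.126, z_{0.5} = 0.
σ = (2.061 − 1.486)/(0 − (-1.126)) = 0.510.
μ = 1.486 − (-1.126)·0.510 = 2.061.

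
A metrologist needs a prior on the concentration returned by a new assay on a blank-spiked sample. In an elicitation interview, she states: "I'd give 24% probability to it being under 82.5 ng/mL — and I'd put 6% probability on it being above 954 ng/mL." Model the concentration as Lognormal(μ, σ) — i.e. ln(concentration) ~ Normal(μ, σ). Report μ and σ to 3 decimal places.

If T ~ Lognormal(μ,σ) then ln T ~ Normal(μ,σ), so the p-quantile of ln T is μ + z_p·σ.
ln(82.5) = 4.413 and ln(954) = 6.861; z_{0.24} = -0.7063, z_{0.94} = 1.555.
σ = (6.861 − 4.413)/(1.555 − (-0.7063)) = 1.083.
μ = 4.413 − (-0.7063)·1.083 = 5.177.

μ ≈ 5.177, σ ≈ 1.083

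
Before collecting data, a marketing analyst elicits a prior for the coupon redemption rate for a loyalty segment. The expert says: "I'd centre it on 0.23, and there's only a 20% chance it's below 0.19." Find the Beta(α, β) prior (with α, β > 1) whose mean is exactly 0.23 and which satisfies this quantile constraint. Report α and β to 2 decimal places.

With mean 0.23 fixed, write α = 0.23s, β = 0.77s where s = α+β.
Need P(θ < 0.19) = 0.2 under Beta(0.23s, 0.77s). Normal approximation: (q−m)/√(m(1−m)/s) ≈ z_{0.2} = -0.842, so s ≈ 0.23·0.77·(-0.842)²/(0.19−0.23)² = 78.4.
At s = 78.4: P(θ<0.19) ≈ 0.204. Adjusting to match 0.2 gives s ≈ 80.53.
So α = 0.23·80.53 ≈ 18.52, β = 0.77·80.53 ≈ 62.01.

α ≈ 18.52, β ≈ 62.01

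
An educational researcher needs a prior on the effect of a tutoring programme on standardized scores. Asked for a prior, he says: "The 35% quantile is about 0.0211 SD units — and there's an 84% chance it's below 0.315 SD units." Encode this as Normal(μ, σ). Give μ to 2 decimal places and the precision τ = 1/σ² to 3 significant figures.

The p-quantile of Normal(μ,σ) is μ + z_p·σ, with z_{0.35} = -0.3853 and z_{0.84} = 0.9945.
Eliminate σ: μ = (z₂·x₁ − z₁·x₂)/(z₂ − z₁) = (0.9945·0.0211 − (-0.3853)·0.315)/1.38 = 0.10.
Then σ = (x₂ − x₁)/(z₂ − z₁) = (0.315 − 0.0211)/1.38 = 0.21.
Precision τ = 1/σ² = 1/0.213² = 22.

μ = 0.10, τ = 22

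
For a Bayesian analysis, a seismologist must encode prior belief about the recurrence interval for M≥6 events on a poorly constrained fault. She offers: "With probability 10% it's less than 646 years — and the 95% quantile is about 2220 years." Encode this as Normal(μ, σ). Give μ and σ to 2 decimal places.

μ = 1335.30, σ = 537.86

The p-quantile of Normal(μ,σ) is μ + z_p·σ, with z_{0.1} = -1.282 and z_{0.95} = 1.645.
Eliminate σ: μ = (z₂·x₁ − z₁·x₂)/(z₂ − z₁) = (1.645·646 − (-1.282)·2220)/2.926 = 1335.30.
Then σ = (x₂ − x₁)/(z₂ − z₁) = (2220 − 646)/2.926 = 537.86.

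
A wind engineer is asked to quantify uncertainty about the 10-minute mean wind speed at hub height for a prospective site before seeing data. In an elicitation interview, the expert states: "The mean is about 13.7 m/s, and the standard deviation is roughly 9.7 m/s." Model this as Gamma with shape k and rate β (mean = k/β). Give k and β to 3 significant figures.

For Gamma(k, rate β): mean = k/β, variance = k/β², so CV = 1/√k.
CV = SD/mean = 9.7/13.7 = 0.708, hence k = 1/CV² = 1.99.
Then β = k/mean = 1.99/13.7 = 0.146.

k ≈ 1.99, β ≈ 0.146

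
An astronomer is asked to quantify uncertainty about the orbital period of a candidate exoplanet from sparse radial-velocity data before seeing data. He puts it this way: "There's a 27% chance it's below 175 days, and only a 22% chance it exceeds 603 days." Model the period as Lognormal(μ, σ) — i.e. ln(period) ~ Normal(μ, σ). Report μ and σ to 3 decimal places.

If T ~ Lognormal(μ,σ) then ln T ~ Normal(μ,σ), so the p-quantile of ln T is μ + z_p·σ.
ln(175) = 5.165 and ln(603) = 6.402; z_{0.27} = -0.6128, z_{0.78} = 0.7722.
σ = (6.402 − 5.165)/(0.7722 − (-0.6128)) = 0.893.
μ = 5.165 − (-0.6128)·0.893 = 5.712.

μ ≈ 5.712, σ ≈ 0.893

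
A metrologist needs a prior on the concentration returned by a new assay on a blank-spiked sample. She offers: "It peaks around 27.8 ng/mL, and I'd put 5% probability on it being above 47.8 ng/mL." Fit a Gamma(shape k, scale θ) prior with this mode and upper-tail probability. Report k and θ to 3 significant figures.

Gamma(k,θ) with k>1 has mode (k−1)θ, so θ = 27.8/(k−1).
Need P(X < 47.8) = 0.95 with θ tied to k this way. Start at k = 2, θ = 27.8: P(X<47.8) ≈ 0.513.
Too low — raise k to concentrate. Iterating converges to k ≈ 10.5.
Then θ = 27.8/(10.5−1) ≈ 2.93.

k ≈ 10.5, θ ≈ 2.93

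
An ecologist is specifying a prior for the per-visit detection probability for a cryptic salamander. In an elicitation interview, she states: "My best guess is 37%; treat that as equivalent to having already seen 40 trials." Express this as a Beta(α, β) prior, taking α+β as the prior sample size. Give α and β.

α = 14.8, β = 25.2

Under the effective-sample-size interpretation, Beta(α, β) has prior mean α/(α+β) and prior sample size α+β.
So α+β = 40 and α/(α+β) = 0.37, giving α = 0.37·40 = 14.8 and β = 40 − 14.8 = 25.2.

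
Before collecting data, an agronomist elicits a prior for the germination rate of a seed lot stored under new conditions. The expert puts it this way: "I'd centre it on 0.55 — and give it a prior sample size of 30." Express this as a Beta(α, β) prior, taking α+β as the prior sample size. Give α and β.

Under the effective-sample-size interpretation, Beta(α, β) has prior mean α/(α+β) and prior sample size α+β.
So α+β = 30 and α/(α+β) = 0.55, giving α = 0.55·30 = 16.5 and β = 30 − 16.5 = 13.5.

α = 16.5, β = 13.5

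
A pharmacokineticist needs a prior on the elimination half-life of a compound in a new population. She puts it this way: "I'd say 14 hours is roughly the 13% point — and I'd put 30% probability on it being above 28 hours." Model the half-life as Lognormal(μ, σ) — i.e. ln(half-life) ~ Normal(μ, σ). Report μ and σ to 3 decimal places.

μ ≈ 3.112, σ ≈ 0.420

If T ~ Lognormal(μ,σ) then ln T ~ Normal(μ,σ), so the p-quantile of ln T is μ + z_p·σ.
ln(14) = 2.639 and ln(28) = 3.332; z_{0.13} = -1.126, z_{0.7} = 0.5244.
σ = (3.332 − 2.639)/(0.5244 − (-1.126)) = 0.420.
μ = 2.639 − (-1.126)·0.420 = 3.112.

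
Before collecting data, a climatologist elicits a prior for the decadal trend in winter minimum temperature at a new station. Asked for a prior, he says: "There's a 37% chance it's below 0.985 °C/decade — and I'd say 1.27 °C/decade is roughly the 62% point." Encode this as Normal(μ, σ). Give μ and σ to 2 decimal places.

For Normal(μ,σ), the p-quantile is μ + z_p·σ. Here z_{0.37} = -0.3319, z_{0.62} = 0.3055.
So 0.985 = μ − 0.3319σ and 1.27 = μ + 0.3055σ.
Subtracting: σ = (1.27 − 0.985)/(0.3055 − (-0.3319)) = 0.45.
Then μ = 0.985 − (-0.3319)·0.45 = 1.13.

μ = 1.13, σ = 0.45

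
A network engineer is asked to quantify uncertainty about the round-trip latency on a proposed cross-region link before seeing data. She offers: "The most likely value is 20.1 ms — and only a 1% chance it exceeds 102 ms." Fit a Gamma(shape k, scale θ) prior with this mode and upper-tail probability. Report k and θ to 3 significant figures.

Gamma(k,θ) with k>1 has mode (k−1)θ, so θ = 20.1/(k−1).
Need P(X < 102) = 0.99 with θ tied to k this way. Start at k = 2, θ = 20.1: P(X<102) ≈ 0.962.
Too low — raise k to concentrate. Iterating converges to k ≈ 2.48.
Then θ = 20.1/(2.48−1) ≈ 13.6.

k ≈ 2.48, θ ≈ 13.6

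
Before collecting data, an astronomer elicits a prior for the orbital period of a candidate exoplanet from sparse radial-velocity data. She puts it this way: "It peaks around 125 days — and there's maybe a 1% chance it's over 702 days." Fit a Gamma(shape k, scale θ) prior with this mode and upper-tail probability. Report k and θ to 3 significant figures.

k ≈ 2.27, θ ≈ 98.4

Gamma(k,θ) with k>1 has mode (k−1)θ, so θ = 125/(k−1).
Need P(X < 702) = 0.99 with θ tied to k this way. Start at k = 2, θ = 125: P(X<702) ≈ 0.976.
Too low — raise k to concentrate. Iterating converges to k ≈ 2.27.
Then θ = 125/(2.27−1) ≈ 98.4.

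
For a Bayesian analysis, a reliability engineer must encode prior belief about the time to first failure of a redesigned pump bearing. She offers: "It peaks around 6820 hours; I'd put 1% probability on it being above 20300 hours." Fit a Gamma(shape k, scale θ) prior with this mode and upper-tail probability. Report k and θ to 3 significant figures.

Gamma(k,θ) with k>1 has mode (k−1)θ, so θ = 6820/(k−1).
Need P(X < 20300) = 0.99 with θ tied to k this way. Start at k = 2, θ = 6820: P(X<20300) ≈ 0.797.
Too low — raise k to concentrate. Iterating converges to k ≈ 4.79.
Then θ = 6820/(4.79−1) ≈ 1800.

k ≈ 4.79, θ ≈ 1800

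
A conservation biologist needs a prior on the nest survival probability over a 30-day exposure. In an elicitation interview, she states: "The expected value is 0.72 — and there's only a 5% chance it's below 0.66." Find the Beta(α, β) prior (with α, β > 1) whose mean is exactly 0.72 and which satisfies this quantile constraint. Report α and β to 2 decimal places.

α ≈ 114.29, β ≈ 44.45

With mean 0.72 fixed, write α = 0.72s, β = 0.28s where s = α+β.
Need P(θ < 0.66) = 0.05 under Beta(0.72s, 0.28s). Normal approximation: (q−m)/√(m(1−m)/s) ≈ z_{0.05} = -1.64, so s ≈ 0.72·0.28·(-1.64)²/(0.66−0.72)² = 151.5.
At s = 151.5: P(θ<0.66) ≈ 0.054. Adjusting to match 0.05 gives s ≈ 158.73.
So α = 0.72·158.73 ≈ 114.29, β = 0.28·158.73 ≈ 44.45.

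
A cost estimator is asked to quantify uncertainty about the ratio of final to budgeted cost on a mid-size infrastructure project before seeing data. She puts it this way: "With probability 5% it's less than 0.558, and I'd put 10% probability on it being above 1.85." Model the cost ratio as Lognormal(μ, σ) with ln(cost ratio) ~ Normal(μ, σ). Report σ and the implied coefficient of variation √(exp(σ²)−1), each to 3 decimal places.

σ ≈ 0.410, CV ≈ 0.427

If T ~ Lognormal(μ,σ) then ln T ~ Normal(μ,σ), so the p-quantile of ln T is μ + z_p·σ.
ln(0.558) = -0.5834 and ln(1.85) = 0.6152; z_{0.05} = -1.645, z_{0.9} = 1.282.
σ = (0.6152 − -0.5834)/(1.282 − (-1.645)) = 0.410.
μ = -0.5834 − (-1.645)·0.410 = 0.090.
CV = √(exp(σ²)−1) = √(exp(0.1678)−1) = 0.427.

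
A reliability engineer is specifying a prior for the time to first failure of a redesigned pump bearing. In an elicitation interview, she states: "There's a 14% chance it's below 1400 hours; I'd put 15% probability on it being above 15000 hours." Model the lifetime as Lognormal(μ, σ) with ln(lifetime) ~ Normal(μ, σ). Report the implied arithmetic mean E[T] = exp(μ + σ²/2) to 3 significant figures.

If T ~ Lognormal(μ,σ) then ln T ~ Normal(μ,σ), so the p-quantile of ln T is μ + z_p·σ.
ln(1400) = 7.244 and ln(15000) = 9.616; z_{0.14} = -1.08, z_{0.85} = 1.036.
σ = (9.616 − 7.244)/(1.036 − (-1.08)) = 1.120.
μ = 7.244 − (-1.08)·1.120 = 8.455.
E[T] = exp(μ + σ²/2) = exp(8.455 + 0.6276) = 8800 hours.

E[T] ≈ 8800 hours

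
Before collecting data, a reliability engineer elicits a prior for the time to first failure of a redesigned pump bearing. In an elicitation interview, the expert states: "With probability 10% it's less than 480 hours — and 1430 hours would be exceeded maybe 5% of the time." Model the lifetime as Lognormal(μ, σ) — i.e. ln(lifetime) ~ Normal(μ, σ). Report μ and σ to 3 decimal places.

If T ~ Lognormal(μ,σ) then ln T ~ Normal(μ,σ), so the p-quantile of ln T is μ + z_p·σ.
ln(480) = 6.174 and ln(1430) = 7.265; z_{0.1} = -1.282, z_{0.95} = 1.645.
σ = (7.265 − 6.174)/(1.645 − (-1.282)) = 0.373.
μ = 6.174 − (-1.282)·0.373 = 6.652.

μ ≈ 6.652, σ ≈ 0.373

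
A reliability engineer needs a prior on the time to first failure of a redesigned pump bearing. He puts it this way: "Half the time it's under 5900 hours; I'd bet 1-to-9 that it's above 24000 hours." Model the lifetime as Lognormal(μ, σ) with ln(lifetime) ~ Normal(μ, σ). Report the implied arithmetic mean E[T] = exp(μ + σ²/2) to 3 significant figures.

If T ~ Lognormal(μ,σ) then ln T ~ Normal(μ,σ), so the p-quantile of ln T is μ + z_p·σ.
ln(5900) = 8.683 and ln(24000) = 10.09; z_{0.5} = 0, z_{0.9} = 1.282.
σ = (10.09 − 8.683)/(1.282 − (0)) = 1.095.
μ = 8.683 − (0)·1.095 = 8.683.
E[T] = exp(μ + σ²/2) = exp(8.683 + 0.5993) = 10700 hours.

E[T] ≈ 10700 hours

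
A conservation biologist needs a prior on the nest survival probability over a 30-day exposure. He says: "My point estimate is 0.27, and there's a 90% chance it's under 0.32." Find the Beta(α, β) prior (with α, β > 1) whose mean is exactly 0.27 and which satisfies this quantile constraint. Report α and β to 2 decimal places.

α ≈ 35.86, β ≈ 96.95

With mean 0.27 fixed, write α = 0.27s, β = 0.73s where s = α+β.
Need P(θ < 0.32) = 0.9 under Beta(0.27s, 0.73s). Normal approximation: (q−m)/√(m(1−m)/s) ≈ z_{0.9} = 1.28, so s ≈ 0.27·0.73·(1.28)²/(0.32−0.27)² = 129.5.
At s = 129.5: P(θ<0.32) ≈ 0.897. Adjusting to match 0.9 gives s ≈ 132.81.
So α = 0.27·132.81 ≈ 35.86, β = 0.73·132.81 ≈ 96.95.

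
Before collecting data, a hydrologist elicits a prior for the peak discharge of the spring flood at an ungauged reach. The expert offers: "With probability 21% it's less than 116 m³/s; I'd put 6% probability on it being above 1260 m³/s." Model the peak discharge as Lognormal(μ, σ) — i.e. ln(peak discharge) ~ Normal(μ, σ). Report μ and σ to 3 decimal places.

If T ~ Lognormal(μ,σ) then ln T ~ Normal(μ,σ), so the p-quantile of ln T is μ + z_p·σ.
ln(116) = 4.754 and ln(1260) = 7.139; z_{0.21} = -0.8064, z_{0.94} = 1.555.
σ = (7.139 − 4.754)/(1.555 − (-0.8064)) = 1.010.
μ = 4.754 − (-0.8064)·1.010 = 5.568.

μ ≈ 5.568, σ ≈ 1.010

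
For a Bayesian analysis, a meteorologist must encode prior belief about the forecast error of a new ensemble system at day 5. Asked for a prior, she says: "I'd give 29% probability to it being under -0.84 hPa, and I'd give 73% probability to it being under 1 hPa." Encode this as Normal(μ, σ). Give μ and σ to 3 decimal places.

μ = 0.033, σ = 1.578

The p-quantile of Normal(μ,σ) is μ + z_p·σ, with z_{0.29} = -0.5534 and z_{0.73} = 0.6128.
Eliminate σ: μ = (z₂·x₁ − z₁·x₂)/(z₂ − z₁) = (0.6128·-0.84 − (-0.5534)·1)/1.166 = 0.033.
Then σ = (x₂ − x₁)/(z₂ − z₁) = (1 − -0.84)/1.166 = 1.578.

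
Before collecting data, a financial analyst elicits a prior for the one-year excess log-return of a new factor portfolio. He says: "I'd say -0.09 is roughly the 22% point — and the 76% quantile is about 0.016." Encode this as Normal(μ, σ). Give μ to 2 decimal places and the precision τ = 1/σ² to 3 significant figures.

μ = -0.03, τ = 195

For Normal(μ,σ), the p-quantile is μ + z_p·σ. Here z_{0.22} = -0.7722, z_{0.76} = 0.7063.
So -0.09 = μ − 0.7722σ and 0.016 = μ + 0.7063σ.
Subtracting: σ = (0.016 − -0.09)/(0.7063 − (-0.7722)) = 0.07.
Then μ = -0.09 − (-0.7722)·0.07 = -0.03.
Precision τ = 1/σ² = 1/0.07169² = 195.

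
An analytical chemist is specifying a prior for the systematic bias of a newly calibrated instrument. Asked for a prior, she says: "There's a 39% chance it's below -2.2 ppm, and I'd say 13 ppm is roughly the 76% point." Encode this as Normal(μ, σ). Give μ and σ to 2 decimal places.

The p-quantile of Normal(μ,σ) is μ + z_p·σ, with z_{0.39} = -0.2793 and z_{0.76} = 0.7063.
Eliminate σ: μ = (z₂·x₁ − z₁·x₂)/(z₂ − z₁) = (0.7063·-2.2 − (-0.2793)·13)/0.9856 = 2.11.
Then σ = (x₂ − x₁)/(z₂ − z₁) = (13 − -2.2)/0.9856 = 15.42.

μ = 2.11, σ = 15.42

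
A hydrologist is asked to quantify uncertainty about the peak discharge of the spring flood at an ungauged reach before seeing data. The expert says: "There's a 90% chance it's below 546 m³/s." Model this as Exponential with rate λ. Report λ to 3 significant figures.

λ ≈ 0.00422

P(T < 546.0) = 1 − e^(−λ·546.0) = 0.9, so λ = −ln(1−0.9)/546.0 = −ln(0.1)/546.0 = 0.00422.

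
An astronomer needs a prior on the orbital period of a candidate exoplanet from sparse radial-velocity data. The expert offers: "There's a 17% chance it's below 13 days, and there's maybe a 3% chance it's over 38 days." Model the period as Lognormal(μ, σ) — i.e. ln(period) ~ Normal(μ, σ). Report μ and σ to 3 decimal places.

μ ≈ 2.926, σ ≈ 0.378

If T ~ Lognormal(μ,σ) then ln T ~ Normal(μ,σ), so the p-quantile of ln T is μ + z_p·σ.
ln(13) = 2.565 and ln(38) = 3.638; z_{0.17} = -0.9542, z_{0.97} = 1.881.
σ = (3.638 − 2.565)/(1.881 − (-0.9542)) = 0.378.
μ = 2.565 − (-0.9542)·0.378 = 2.926.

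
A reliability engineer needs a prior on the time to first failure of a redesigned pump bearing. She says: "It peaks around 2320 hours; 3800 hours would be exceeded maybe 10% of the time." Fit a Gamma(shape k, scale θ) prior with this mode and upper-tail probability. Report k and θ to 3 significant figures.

Gamma(k,θ) with k>1 has mode (k−1)θ, so θ = 2320/(k−1).
Need P(X < 3800) = 0.9 with θ tied to k this way. Start at k = 2, θ = 2320: P(X<3800) ≈ 0.487.
Too low — raise k to concentrate. Iterating converges to k ≈ 8.74.
Then θ = 2320/(8.74−1) ≈ 300.

k ≈ 8.74, θ ≈ 300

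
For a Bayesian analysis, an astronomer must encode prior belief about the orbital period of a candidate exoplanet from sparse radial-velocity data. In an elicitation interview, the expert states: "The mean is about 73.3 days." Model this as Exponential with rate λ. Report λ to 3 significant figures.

λ ≈ 0.0136

Exponential mean = 1/λ, so λ = 1/73.3 = 0.0136.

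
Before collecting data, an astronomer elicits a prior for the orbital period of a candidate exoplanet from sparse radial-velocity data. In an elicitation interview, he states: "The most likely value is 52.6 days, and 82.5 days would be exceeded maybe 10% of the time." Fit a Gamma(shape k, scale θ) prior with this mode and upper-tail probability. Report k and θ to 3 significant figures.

Gamma(k,θ) with k>1 has mode (k−1)θ, so θ = 52.6/(k−1).
Need P(X < 82.5) = 0.9 with θ tied to k this way. Start at k = 2, θ = 52.6: P(X<82.5) ≈ 0.465.
Too low — raise k to concentrate. Iterating converges to k ≈ 10.2.
Then θ = 52.6/(10.2−1) ≈ 5.69.

k ≈ 10.2, θ ≈ 5.69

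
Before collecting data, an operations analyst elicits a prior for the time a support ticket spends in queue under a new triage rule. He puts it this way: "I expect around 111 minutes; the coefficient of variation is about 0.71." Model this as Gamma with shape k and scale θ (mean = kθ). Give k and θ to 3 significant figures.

k ≈ 1.98, θ ≈ 56

For Gamma(k, scale θ): mean = kθ, variance = kθ², so CV = 1/√k.
CV = 0.71, hence k = 1/CV² = 1.98.
Then θ = mean/k = 111/1.98 = 56.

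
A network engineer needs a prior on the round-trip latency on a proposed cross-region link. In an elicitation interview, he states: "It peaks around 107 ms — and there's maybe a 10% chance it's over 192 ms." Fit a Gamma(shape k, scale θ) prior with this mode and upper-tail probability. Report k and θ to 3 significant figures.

Gamma(k,θ) with k>1 has mode (k−1)θ, so θ = 107/(k−1).
Need P(X < 192) = 0.9 with θ tied to k this way. Start at k = 2, θ = 107: P(X<192) ≈ 0.535.
Too low — raise k to concentrate. Iterating converges to k ≈ 6.57.
Then θ = 107/(6.57−1) ≈ 19.2.

k ≈ 6.57, θ ≈ 19.2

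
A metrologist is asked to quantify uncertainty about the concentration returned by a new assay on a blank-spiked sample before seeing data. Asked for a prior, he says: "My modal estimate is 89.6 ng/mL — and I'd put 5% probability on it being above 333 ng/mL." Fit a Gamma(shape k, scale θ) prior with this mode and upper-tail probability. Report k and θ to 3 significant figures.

k ≈ 2.48, θ ≈ 60.5

Gamma(k,θ) with k>1 has mode (k−1)θ, so θ = 89.6/(k−1).
Need P(X < 333) = 0.95 with θ tied to k this way. Start at k = 2, θ = 89.6: P(X<333) ≈ 0.885.
Too low — raise k to concentrate. Iterating converges to k ≈ 2.48.
Then θ = 89.6/(2.48−1) ≈ 60.5.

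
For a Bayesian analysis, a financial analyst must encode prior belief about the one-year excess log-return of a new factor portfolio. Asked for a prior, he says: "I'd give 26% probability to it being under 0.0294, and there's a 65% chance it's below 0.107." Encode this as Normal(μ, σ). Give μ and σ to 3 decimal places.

For Normal(μ,σ), the p-quantile is μ + z_p·σ. Here z_{0.26} = -0.6433, z_{0.65} = 0.3853.
So 0.0294 = μ − 0.6433σ and 0.107 = μ + 0.3853σ.
Subtracting: σ = (0.107 − 0.0294)/(0.3853 − (-0.6433)) = 0.075.
Then μ = 0.0294 − (-0.6433)·0.075 = 0.078.

μ = 0.078, σ = 0.075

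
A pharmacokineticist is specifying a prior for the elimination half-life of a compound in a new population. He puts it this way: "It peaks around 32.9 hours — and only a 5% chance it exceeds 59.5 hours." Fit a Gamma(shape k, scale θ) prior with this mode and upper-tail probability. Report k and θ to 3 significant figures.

Gamma(k,θ) with k>1 has mode (k−1)θ, so θ = 32.9/(k−1).
Need P(X < 59.5) = 0.95 with θ tied to k this way. Start at k = 2, θ = 32.9: P(X<59.5) ≈ 0.540.
Too low — raise k to concentrate. Iterating converges to k ≈ 8.94.
Then θ = 32.9/(8.94−1) ≈ 4.15.

k ≈ 8.94, θ ≈ 4.15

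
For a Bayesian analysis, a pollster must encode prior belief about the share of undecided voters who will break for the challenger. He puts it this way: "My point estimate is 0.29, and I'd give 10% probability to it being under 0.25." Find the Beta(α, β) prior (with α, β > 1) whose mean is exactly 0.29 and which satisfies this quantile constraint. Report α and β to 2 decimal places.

With mean 0.29 fixed, write α = 0.29s, β = 0.71s where s = α+β.
Need P(θ < 0.25) = 0.1 under Beta(0.29s, 0.71s). Normal approximation: (q−m)/√(m(1−m)/s) ≈ z_{0.1} = -1.28, so s ≈ 0.29·0.71·(-1.28)²/(0.25−0.29)² = 211.4.
At s = 211.4: P(θ<0.25) ≈ 0.097. Adjusting to match 0.1 gives s ≈ 206.21.
So α = 0.29·206.21 ≈ 59.80, β = 0.71·206.21 ≈ 146.41.

α ≈ 59.80, β ≈ 146.41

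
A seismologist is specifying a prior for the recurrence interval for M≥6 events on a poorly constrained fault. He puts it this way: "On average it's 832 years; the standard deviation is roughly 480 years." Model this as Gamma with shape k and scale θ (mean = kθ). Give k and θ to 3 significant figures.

k ≈ 3, θ ≈ 277

For Gamma(k, scale θ): mean = kθ, variance = kθ², so CV = 1/√k.
CV = SD/mean = 480/832 = 0.5769, hence k = 1/CV² = 3.
Then θ = mean/k = 832/3 = 277.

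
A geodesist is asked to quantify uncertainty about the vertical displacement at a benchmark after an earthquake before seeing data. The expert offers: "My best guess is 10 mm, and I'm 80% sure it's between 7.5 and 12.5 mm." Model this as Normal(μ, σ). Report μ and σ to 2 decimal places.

A symmetric 80% interval runs μ ± z·σ with z = 1.282.
Half-width = 2.5, so σ = 2.5/1.282 = 1.95.
μ is the stated best guess, 10.00.

μ = 10.00, σ = 1.95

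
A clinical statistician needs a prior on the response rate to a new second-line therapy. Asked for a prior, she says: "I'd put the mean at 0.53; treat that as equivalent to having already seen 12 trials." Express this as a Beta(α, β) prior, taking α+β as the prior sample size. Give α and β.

Under the effective-sample-size interpretation, Beta(α, β) has prior mean α/(α+β) and prior sample size α+β.
So α+β = 12 and α/(α+β) = 0.53, giving α = 0.53·12 = 6.36 and β = 12 − 6.36 = 5.64.

α = 6.36, β = 5.64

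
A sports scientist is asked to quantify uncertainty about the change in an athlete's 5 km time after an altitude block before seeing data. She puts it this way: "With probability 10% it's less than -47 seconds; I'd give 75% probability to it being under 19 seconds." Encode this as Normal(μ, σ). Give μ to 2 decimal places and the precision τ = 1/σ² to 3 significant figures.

The p-quantile of Normal(μ,σ) is μ + z_p·σ, with z_{0.1} = -1.282 and z_{0.75} = 0.6745.
Eliminate σ: μ = (z₂·x₁ − z₁·x₂)/(z₂ − z₁) = (0.6745·-47 − (-1.282)·19)/1.956 = -3.76.
Then σ = (x₂ − x₁)/(z₂ − z₁) = (19 − -47)/1.956 = 33.74.
Precision τ = 1/σ² = 1/33.74² = 0.000878.

μ = -3.76, τ = 0.000878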